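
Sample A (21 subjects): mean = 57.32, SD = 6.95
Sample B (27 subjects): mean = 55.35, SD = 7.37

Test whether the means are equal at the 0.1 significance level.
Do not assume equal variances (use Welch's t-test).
Welch's two-sample t-test:
H₀: μ₁ = μ₂
H₁: μ₁ ≠ μ₂
s₁²/n₁ = 6.95²/21 = 2.3001,  s₂²/n₂ = 7.37²/27 = 2.0117
SE = √(s₁²/n₁ + s₂²/n₂) = √(2.3001 + 2.0117) = 2.0765
df (Welch-Satterthwaite) = (s₁²/n₁ + s₂²/n₂)² / [(s₁²/n₁)²/(n₁-1) + (s₂²/n₂)²/(n₂-1)] ≈ 44.25
t = (x̄₁ - x̄₂) / SE = (57.32 - 55.35) / 2.0765 = 1.97 / 2.0765 = 0.949
p-value = 0.3479

Since p-value > α = 0.1, we fail to reject H₀.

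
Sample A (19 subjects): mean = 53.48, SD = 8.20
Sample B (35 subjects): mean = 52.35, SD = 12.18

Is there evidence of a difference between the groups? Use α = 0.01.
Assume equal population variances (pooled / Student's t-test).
Student's two-sample t-test (equal variances):
H₀: μ₁ = μ₂
H₁: μ₁ ≠ μ₂
df = n₁ + n₂ - 2 = 52
Pooled variance s_p² = [(n₁-1)s₁² + (n₂-1)s₂²] / (n₁ + n₂ - 2) = [(18)(8.20²) + (34)(12.18²)] / 52 = 120.2750
SE = √(s_p²(1/n₁ + 1/n₂)) = √(120.2750 × (1/19 + 1/35)) = 3.1252
t = (x̄₁ - x̄₂) / SE = (53.48 - 52.35) / 3.1252 = 1.13 / 3.1252 = 0.362
p-value = 0.7191

Since p-value > α = 0.01, we fail to reject H₀.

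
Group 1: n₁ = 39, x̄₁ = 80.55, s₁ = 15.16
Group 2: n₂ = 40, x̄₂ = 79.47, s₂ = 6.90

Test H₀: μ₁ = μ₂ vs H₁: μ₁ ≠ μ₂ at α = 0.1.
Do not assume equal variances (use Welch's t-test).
Welch's two-sample t-test:
H₀: μ₁ = μ₂
H₁: μ₁ ≠ μ₂
s₁²/n₁ = 15.16²/39 = 5.8930,  s₂²/n₂ = 6.90²/40 = 1.1903
SE = √(s₁²/n₁ + s₂²/n₂) = √(5.8930 + 1.1903) = 2.6614
df (Welch-Satterthwaite) = (s₁²/n₁ + s₂²/n₂)² / [(s₁²/n₁)²/(n₁-1) + (s₂²/n₂)²/(n₂-1)] ≈ 52.80
t = (x̄₁ - x̄₂) / SE = (80.55 - 79.47) / 2.6614 = 1.08 / 2.6614 = 0.406
p-value = 0.6865

Since p-value > α = 0.1, we fail to reject H₀.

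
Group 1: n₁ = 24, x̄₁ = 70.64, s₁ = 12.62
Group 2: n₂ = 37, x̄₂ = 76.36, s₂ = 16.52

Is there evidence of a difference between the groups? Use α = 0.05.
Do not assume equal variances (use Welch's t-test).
Welch's two-sample t-test:
H₀: μ₁ = μ₂
H₁: μ₁ ≠ μ₂
s₁²/n₁ = 12.62²/24 = 6.6360,  s₂²/n₂ = 16.52²/37 = 7.3760
SE = √(s₁²/n₁ + s₂²/n₂) = √(6.6360 + 7.3760) = 3.7433
df (Welch-Satterthwaite) = (s₁²/n₁ + s₂²/n₂)² / [(s₁²/n₁)²/(n₁-1) + (s₂²/n₂)²/(n₂-1)] ≈ 57.31
t = (x̄₁ - x̄₂) / SE = (70.64 - 76.36) / 3.7433 = -5.72 / 3.7433 = -1.528
p-value = 0.1320

Since p-value > α = 0.05, we fail to reject H₀.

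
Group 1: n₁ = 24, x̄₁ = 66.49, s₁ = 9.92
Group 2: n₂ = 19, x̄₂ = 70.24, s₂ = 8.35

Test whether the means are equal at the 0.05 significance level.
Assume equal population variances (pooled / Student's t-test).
Student's two-sample t-test (equal variances):
H₀: μ₁ = μ₂
H₁: μ₁ ≠ μ₂
df = n₁ + n₂ - 2 = 41
Pooled variance s_p² = [(n₁-1)s₁² + (n₂-1)s₂²] / (n₁ + n₂ - 2) = [(23)(9.92²) + (18)(8.35²)] / 41 = 85.8135
SE = √(s_p²(1/n₁ + 1/n₂)) = √(85.8135 × (1/24 + 1/19)) = 2.8447
t = (x̄₁ - x̄₂) / SE = (66.49 - 70.24) / 2.8447 = -3.75 / 2.8447 = -1.318
p-value = 0.1947

Since p-value > α = 0.05, we fail to reject H₀.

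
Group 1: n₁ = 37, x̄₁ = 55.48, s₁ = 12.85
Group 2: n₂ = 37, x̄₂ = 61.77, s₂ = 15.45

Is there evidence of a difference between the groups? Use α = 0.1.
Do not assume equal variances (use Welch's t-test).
Welch's two-sample t-test:
H₀: μ₁ = μ₂
H₁: μ₁ ≠ μ₂
s₁²/n₁ = 12.85²/37 = 4.4628,  s₂²/n₂ = 15.45²/37 = 6.4514
SE = √(s₁²/n₁ + s₂²/n₂) = √(4.4628 + 6.4514) = 3.3037
df (Welch-Satterthwaite) = (s₁²/n₁ + s₂²/n₂)² / [(s₁²/n₁)²/(n₁-1) + (s₂²/n₂)²/(n₂-1)] ≈ 69.69
t = (x̄₁ - x̄₂) / SE = (55.48 - 61.77) / 3.3037 = -6.29 / 3.3037 = -1.904
p-value = 0.0610

Since p-value < α = 0.1, we reject H₀.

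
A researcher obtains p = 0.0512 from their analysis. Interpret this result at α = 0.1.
Since p = 0.0512 < α = 0.1, reject H₀.
There is sufficient evidence to reject the null hypothesis; the result is statistically significant at the 0.1 level.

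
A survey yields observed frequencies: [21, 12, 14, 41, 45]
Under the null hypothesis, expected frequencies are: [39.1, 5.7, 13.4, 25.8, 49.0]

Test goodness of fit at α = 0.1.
Chi-square goodness of fit test:
H₀: observed counts match expected distribution
H₁: observed counts differ from expected distribution
df = k - 1 = 4
χ² = Σ(O - E)²/E
   = (21 - 39.1)²/39.1 + (12 - 5.7)²/5.7 + (14 - 13.4)²/13.4 + (41 - 25.8)²/25.8 + (45 - 49.0)²/49.0
   = 8.379 + 6.963 + 0.027 + 8.955 + 0.327
   = 24.65
p-value = 0.0001

Since p-value < α = 0.1, we reject H₀.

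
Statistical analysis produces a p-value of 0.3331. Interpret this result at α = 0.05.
Since p = 0.3331 > α = 0.05, fail to reject H₀.
There is insufficient evidence to reject the null hypothesis; the result is not statistically significant at the 0.05 level.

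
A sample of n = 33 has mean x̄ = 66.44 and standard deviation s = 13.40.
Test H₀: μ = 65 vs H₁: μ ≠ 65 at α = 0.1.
One-sample t-test:
H₀: μ = 65
H₁: μ ≠ 65
df = n - 1 = 32
t = (x̄ - μ₀) / (s/√n) = (66.44 - 65) / (13.40/√33) = 0.617
p-value = 0.5414

Since p-value > α = 0.1, we fail to reject H₀.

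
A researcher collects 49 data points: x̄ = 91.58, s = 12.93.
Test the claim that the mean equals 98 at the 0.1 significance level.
One-sample t-test:
H₀: μ = 98
H₁: μ ≠ 98
df = n - 1 = 48
t = (x̄ - μ₀) / (s/√n) = (91.58 - 98) / (12.93/√49) = -3.476
p-value = 0.0011

Since p-value < α = 0.1, we reject H₀.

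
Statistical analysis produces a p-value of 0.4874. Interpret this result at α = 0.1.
Since p = 0.4874 > α = 0.1, fail to reject H₀.
There is insufficient evidence to reject the null hypothesis; the result is not statistically significant at the 0.1 level.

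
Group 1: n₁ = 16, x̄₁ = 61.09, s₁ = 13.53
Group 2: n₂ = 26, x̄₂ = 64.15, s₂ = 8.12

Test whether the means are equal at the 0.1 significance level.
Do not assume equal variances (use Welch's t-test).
Welch's two-sample t-test:
H₀: μ₁ = μ₂
H₁: μ₁ ≠ μ₂
s₁²/n₁ = 13.53²/16 = 11.4413,  s₂²/n₂ = 8.12²/26 = 2.5359
SE = √(s₁²/n₁ + s₂²/n₂) = √(11.4413 + 2.5359) = 3.7386
df (Welch-Satterthwaite) = (s₁²/n₁ + s₂²/n₂)² / [(s₁²/n₁)²/(n₁-1) + (s₂²/n₂)²/(n₂-1)] ≈ 21.75
t = (x̄₁ - x̄₂) / SE = (61.09 - 64.15) / 3.7386 = -3.06 / 3.7386 = -0.818
p-value = 0.4220

Since p-value > α = 0.1, we fail to reject H₀.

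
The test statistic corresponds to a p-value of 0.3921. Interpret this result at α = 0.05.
Since p = 0.3921 > α = 0.05, fail to reject H₀.
There is insufficient evidence to reject the null hypothesis; the result is not statistically significant at the 0.05 level.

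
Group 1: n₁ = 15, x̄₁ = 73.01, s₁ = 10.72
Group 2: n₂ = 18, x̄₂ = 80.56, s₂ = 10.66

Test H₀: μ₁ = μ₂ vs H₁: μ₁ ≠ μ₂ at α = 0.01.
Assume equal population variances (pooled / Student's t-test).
Student's two-sample t-test (equal variances):
H₀: μ₁ = μ₂
H₁: μ₁ ≠ μ₂
df = n₁ + n₂ - 2 = 31
Pooled variance s_p² = [(n₁-1)s₁² + (n₂-1)s₂²] / (n₁ + n₂ - 2) = [(14)(10.72²) + (17)(10.66²)] / 31 = 114.2149
SE = √(s_p²(1/n₁ + 1/n₂)) = √(114.2149 × (1/15 + 1/18)) = 3.7363
t = (x̄₁ - x̄₂) / SE = (73.01 - 80.56) / 3.7363 = -7.55 / 3.7363 = -2.021
p-value = 0.0520

Since p-value > α = 0.01, we fail to reject H₀.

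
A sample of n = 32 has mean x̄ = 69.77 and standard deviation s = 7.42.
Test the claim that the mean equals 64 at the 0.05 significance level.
One-sample t-test:
H₀: μ = 64
H₁: μ ≠ 64
df = n - 1 = 31
t = (x̄ - μ₀) / (s/√n) = (69.77 - 64) / (7.42/√32) = 4.399
p-value = 0.0001

Since p-value < α = 0.05, we reject H₀.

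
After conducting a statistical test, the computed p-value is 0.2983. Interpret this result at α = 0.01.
Since p = 0.2983 > α = 0.01, fail to reject H₀.
There is insufficient evidence to reject the null hypothesis; the result is not statistically significant at the 0.01 level.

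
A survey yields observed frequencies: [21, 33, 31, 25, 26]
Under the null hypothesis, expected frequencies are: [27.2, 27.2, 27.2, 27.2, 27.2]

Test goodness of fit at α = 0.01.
Chi-square goodness of fit test:
H₀: observed counts match expected distribution
H₁: observed counts differ from expected distribution
df = k - 1 = 4
χ² = Σ(O - E)²/E
   = (21 - 27.2)²/27.2 + (33 - 27.2)²/27.2 + (31 - 27.2)²/27.2 + (25 - 27.2)²/27.2 + (26 - 27.2)²/27.2
   = 1.413 + 1.237 + 0.531 + 0.178 + 0.053
   = 3.41
p-value = 0.4914

Since p-value > α = 0.01, we fail to reject H₀.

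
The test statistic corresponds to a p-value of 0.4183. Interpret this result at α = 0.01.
Since p = 0.4183 > α = 0.01, fail to reject H₀.
There is insufficient evidence to reject the null hypothesis; the result is not statistically significant at the 0.01 level.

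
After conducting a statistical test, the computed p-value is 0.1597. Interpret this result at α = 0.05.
Since p = 0.1597 > α = 0.05, fail to reject H₀.
There is insufficient evidence to reject the null hypothesis; the result is not statistically significant at the 0.05 level.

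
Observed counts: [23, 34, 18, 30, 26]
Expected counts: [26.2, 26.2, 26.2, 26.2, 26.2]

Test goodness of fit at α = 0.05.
Chi-square goodness of fit test:
H₀: observed counts match expected distribution
H₁: observed counts differ from expected distribution
df = k - 1 = 4
χ² = Σ(O - E)²/E
   = (23 - 26.2)²/26.2 + (34 - 26.2)²/26.2 + (18 - 26.2)²/26.2 + (30 - 26.2)²/26.2 + (26 - 26.2)²/26.2
   = 0.391 + 2.322 + 2.566 + 0.551 + 0.002
   = 5.83
p-value = 0.2120

Since p-value > α = 0.05, we fail to reject H₀.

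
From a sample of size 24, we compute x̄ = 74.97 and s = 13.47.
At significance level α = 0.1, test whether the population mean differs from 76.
One-sample t-test:
H₀: μ = 76
H₁: μ ≠ 76
df = n - 1 = 23
t = (x̄ - μ₀) / (s/√n) = (74.97 - 76) / (13.47/√24) = -0.375
p-value = 0.7114

Since p-value > α = 0.1, we fail to reject H₀.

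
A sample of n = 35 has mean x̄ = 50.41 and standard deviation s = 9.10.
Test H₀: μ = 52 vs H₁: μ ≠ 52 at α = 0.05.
One-sample t-test:
H₀: μ = 52
H₁: μ ≠ 52
df = n - 1 = 34
t = (x̄ - μ₀) / (s/√n) = (50.41 - 52) / (9.10/√35) = -1.034
p-value = 0.3086

Since p-value > α = 0.05, we fail to reject H₀.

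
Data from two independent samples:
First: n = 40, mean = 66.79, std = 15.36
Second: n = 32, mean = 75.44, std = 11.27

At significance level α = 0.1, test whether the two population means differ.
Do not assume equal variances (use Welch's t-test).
Welch's two-sample t-test:
H₀: μ₁ = μ₂
H₁: μ₁ ≠ μ₂
s₁²/n₁ = 15.36²/40 = 5.8982,  s₂²/n₂ = 11.27²/32 = 3.9692
SE = √(s₁²/n₁ + s₂²/n₂) = √(5.8982 + 3.9692) = 3.1412
df (Welch-Satterthwaite) = (s₁²/n₁ + s₂²/n₂)² / [(s₁²/n₁)²/(n₁-1) + (s₂²/n₂)²/(n₂-1)] ≈ 69.54
t = (x̄₁ - x̄₂) / SE = (66.79 - 75.44) / 3.1412 = -8.65 / 3.1412 = -2.754
p-value = 0.0075

Since p-value < α = 0.1, we reject H₀.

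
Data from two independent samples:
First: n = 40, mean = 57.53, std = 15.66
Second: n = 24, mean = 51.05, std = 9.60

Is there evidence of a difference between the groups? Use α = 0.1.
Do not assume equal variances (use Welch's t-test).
Welch's two-sample t-test:
H₀: μ₁ = μ₂
H₁: μ₁ ≠ μ₂
s₁²/n₁ = 15.66²/40 = 6.1309,  s₂²/n₂ = 9.60²/24 = 3.8400
SE = √(s₁²/n₁ + s₂²/n₂) = √(6.1309 + 3.8400) = 3.1577
df (Welch-Satterthwaite) = (s₁²/n₁ + s₂²/n₂)² / [(s₁²/n₁)²/(n₁-1) + (s₂²/n₂)²/(n₂-1)] ≈ 61.95
t = (x̄₁ - x̄₂) / SE = (57.53 - 51.05) / 3.1577 = 6.48 / 3.1577 = 2.052
p-value = 0.0444

Since p-value < α = 0.1, we reject H₀.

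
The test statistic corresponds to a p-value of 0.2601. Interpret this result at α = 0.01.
Since p = 0.2601 > α = 0.01, fail to reject H₀.
There is insufficient evidence to reject the null hypothesis; the result is not statistically significant at the 0.01 level.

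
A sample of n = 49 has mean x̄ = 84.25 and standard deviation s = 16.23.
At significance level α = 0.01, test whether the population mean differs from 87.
One-sample t-test:
H₀: μ = 87
H₁: μ ≠ 87
df = n - 1 = 48
t = (x̄ - μ₀) / (s/√n) = (84.25 - 87) / (16.23/√49) = -1.186
p-value = 0.2414

Since p-value > α = 0.01, we fail to reject H₀.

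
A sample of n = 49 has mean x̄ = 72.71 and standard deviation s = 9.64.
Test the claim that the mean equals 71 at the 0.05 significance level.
One-sample t-test:
H₀: μ = 71
H₁: μ ≠ 71
df = n - 1 = 48
t = (x̄ - μ₀) / (s/√n) = (72.71 - 71) / (9.64/√49) = 1.242
p-value = 0.2204

Since p-value > α = 0.05, we fail to reject H₀.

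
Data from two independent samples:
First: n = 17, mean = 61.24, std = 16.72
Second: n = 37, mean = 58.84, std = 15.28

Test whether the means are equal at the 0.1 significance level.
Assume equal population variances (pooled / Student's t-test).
Student's two-sample t-test (equal variances):
H₀: μ₁ = μ₂
H₁: μ₁ ≠ μ₂
df = n₁ + n₂ - 2 = 52
Pooled variance s_p² = [(n₁-1)s₁² + (n₂-1)s₂²] / (n₁ + n₂ - 2) = [(16)(16.72²) + (36)(15.28²)] / 52 = 247.6569
SE = √(s_p²(1/n₁ + 1/n₂)) = √(247.6569 × (1/17 + 1/37)) = 4.6110
t = (x̄₁ - x̄₂) / SE = (61.24 - 58.84) / 4.6110 = 2.40 / 4.6110 = 0.520
p-value = 0.6049

Since p-value > α = 0.1, we fail to reject H₀.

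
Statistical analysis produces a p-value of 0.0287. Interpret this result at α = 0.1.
Since p = 0.0287 < α = 0.1, reject H₀.
There is sufficient evidence to reject the null hypothesis; the result is statistically significant at the 0.1 level.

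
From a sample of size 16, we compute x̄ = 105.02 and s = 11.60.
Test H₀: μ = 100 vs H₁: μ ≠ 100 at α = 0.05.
One-sample t-test:
H₀: μ = 100
H₁: μ ≠ 100
df = n - 1 = 15
t = (x̄ - μ₀) / (s/√n) = (105.02 - 100) / (11.60/√16) = 1.731
p-value = 0.1040

Since p-value > α = 0.05, we fail to reject H₀.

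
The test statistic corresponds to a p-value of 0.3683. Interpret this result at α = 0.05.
Since p = 0.3683 > α = 0.05, fail to reject H₀.
There is insufficient evidence to reject the null hypothesis; the result is not statistically significant at the 0.05 level.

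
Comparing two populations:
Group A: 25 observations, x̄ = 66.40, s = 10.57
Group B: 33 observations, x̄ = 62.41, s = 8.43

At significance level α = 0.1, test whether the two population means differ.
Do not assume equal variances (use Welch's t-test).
Welch's two-sample t-test:
H₀: μ₁ = μ₂
H₁: μ₁ ≠ μ₂
s₁²/n₁ = 10.57²/25 = 4.4690,  s₂²/n₂ = 8.43²/33 = 2.1535
SE = √(s₁²/n₁ + s₂²/n₂) = √(4.4690 + 2.1535) = 2.5734
df (Welch-Satterthwaite) = (s₁²/n₁ + s₂²/n₂)² / [(s₁²/n₁)²/(n₁-1) + (s₂²/n₂)²/(n₂-1)] ≈ 44.89
t = (x̄₁ - x̄₂) / SE = (66.40 - 62.41) / 2.5734 = 3.99 / 2.5734 = 1.550
p-value = 0.1281

Since p-value > α = 0.1, we fail to reject H₀.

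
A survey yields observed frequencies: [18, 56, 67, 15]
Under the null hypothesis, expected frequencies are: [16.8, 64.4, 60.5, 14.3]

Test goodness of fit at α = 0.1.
Chi-square goodness of fit test:
H₀: observed counts match expected distribution
H₁: observed counts differ from expected distribution
df = k - 1 = 3
χ² = Σ(O - E)²/E
   = (18 - 16.8)²/16.8 + (56 - 64.4)²/64.4 + (67 - 60.5)²/60.5 + (15 - 14.3)²/14.3
   = 0.086 + 1.096 + 0.698 + 0.034
   = 1.91
p-value = 0.5905

Since p-value > α = 0.1, we fail to reject H₀.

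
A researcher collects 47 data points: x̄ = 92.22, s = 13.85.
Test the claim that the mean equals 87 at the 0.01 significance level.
One-sample t-test:
H₀: μ = 87
H₁: μ ≠ 87
df = n - 1 = 46
t = (x̄ - μ₀) / (s/√n) = (92.22 - 87) / (13.85/√47) = 2.584
p-value = 0.0130

Since p-value > α = 0.01, we fail to reject H₀.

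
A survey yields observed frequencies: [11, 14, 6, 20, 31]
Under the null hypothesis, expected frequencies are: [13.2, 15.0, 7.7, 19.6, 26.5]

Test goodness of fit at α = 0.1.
Chi-square goodness of fit test:
H₀: observed counts match expected distribution
H₁: observed counts differ from expected distribution
df = k - 1 = 4
χ² = Σ(O - E)²/E
   = (11 - 13.2)²/13.2 + (14 - 15.0)²/15.0 + (6 - 7.7)²/7.7 + (20 - 19.6)²/19.6 + (31 - 26.5)²/26.5
   = 0.367 + 0.067 + 0.375 + 0.008 + 0.764
   = 1.58
p-value = 0.8122

Since p-value > α = 0.1, we fail to reject H₀.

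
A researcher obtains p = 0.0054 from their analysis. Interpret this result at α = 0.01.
Since p = 0.0054 < α = 0.01, reject H₀.
There is sufficient evidence to reject the null hypothesis; the result is statistically significant at the 0.01 level.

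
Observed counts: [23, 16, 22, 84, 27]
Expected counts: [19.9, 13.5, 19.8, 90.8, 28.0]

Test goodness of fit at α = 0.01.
Chi-square goodness of fit test:
H₀: observed counts match expected distribution
H₁: observed counts differ from expected distribution
df = k - 1 = 4
χ² = Σ(O - E)²/E
   = (23 - 19.9)²/19.9 + (16 - 13.5)²/13.5 + (22 - 19.8)²/19.8 + (84 - 90.8)²/90.8 + (27 - 28.0)²/28.0
   = 0.483 + 0.463 + 0.244 + 0.509 + 0.036
   = 1.74
p-value = 0.7843

Since p-value > α = 0.01, we fail to reject H₀.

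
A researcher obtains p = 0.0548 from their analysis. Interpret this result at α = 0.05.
Since p = 0.0548 > α = 0.05, fail to reject H₀.
There is insufficient evidence to reject the null hypothesis; the result is not statistically significant at the 0.05 level.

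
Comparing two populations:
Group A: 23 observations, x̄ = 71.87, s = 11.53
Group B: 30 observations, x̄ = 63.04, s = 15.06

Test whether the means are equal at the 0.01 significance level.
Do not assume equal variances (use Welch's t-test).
Welch's two-sample t-test:
H₀: μ₁ = μ₂
H₁: μ₁ ≠ μ₂
s₁²/n₁ = 11.53²/23 = 5.7800,  s₂²/n₂ = 15.06²/30 = 7.5601
SE = √(s₁²/n₁ + s₂²/n₂) = √(5.7800 + 7.5601) = 3.6524
df (Welch-Satterthwaite) = (s₁²/n₁ + s₂²/n₂)² / [(s₁²/n₁)²/(n₁-1) + (s₂²/n₂)²/(n₂-1)] ≈ 51.00
t = (x̄₁ - x̄₂) / SE = (71.87 - 63.04) / 3.6524 = 8.83 / 3.6524 = 2.418
p-value = 0.0192

Since p-value > α = 0.01, we fail to reject H₀.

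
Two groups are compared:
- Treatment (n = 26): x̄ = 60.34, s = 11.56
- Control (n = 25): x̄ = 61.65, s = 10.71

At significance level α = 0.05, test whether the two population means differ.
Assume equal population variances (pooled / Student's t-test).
Student's two-sample t-test (equal variances):
H₀: μ₁ = μ₂
H₁: μ₁ ≠ μ₂
df = n₁ + n₂ - 2 = 49
Pooled variance s_p² = [(n₁-1)s₁² + (n₂-1)s₂²] / (n₁ + n₂ - 2) = [(25)(11.56²) + (24)(10.71²)] / 49 = 124.3620
SE = √(s_p²(1/n₁ + 1/n₂)) = √(124.3620 × (1/26 + 1/25)) = 3.1237
t = (x̄₁ - x̄₂) / SE = (60.34 - 61.65) / 3.1237 = -1.31 / 3.1237 = -0.419
p-value = 0.6768

Since p-value > α = 0.05, we fail to reject H₀.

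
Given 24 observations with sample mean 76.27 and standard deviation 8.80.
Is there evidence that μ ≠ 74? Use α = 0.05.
One-sample t-test:
H₀: μ = 74
H₁: μ ≠ 74
df = n - 1 = 23
t = (x̄ - μ₀) / (s/√n) = (76.27 - 74) / (8.80/√24) = 1.264
p-value = 0.2190

Since p-value > α = 0.05, we fail to reject H₀.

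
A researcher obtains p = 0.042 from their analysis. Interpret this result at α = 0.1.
Since p = 0.042 < α = 0.1, reject H₀.
There is sufficient evidence to reject the null hypothesis; the result is statistically significant at the 0.1 level.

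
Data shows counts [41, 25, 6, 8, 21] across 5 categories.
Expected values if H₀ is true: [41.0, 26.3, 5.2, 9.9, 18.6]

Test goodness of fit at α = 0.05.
Chi-square goodness of fit test:
H₀: observed counts match expected distribution
H₁: observed counts differ from expected distribution
df = k - 1 = 4
χ² = Σ(O - E)²/E
   = (41 - 41.0)²/41.0 + (25 - 26.3)²/26.3 + (6 - 5.2)²/5.2 + (8 - 9.9)²/9.9 + (21 - 18.6)²/18.6
   = 0.000 + 0.064 + 0.123 + 0.365 + 0.310
   = 0.86
p-value = 0.9300

Since p-value > α = 0.05, we fail to reject H₀.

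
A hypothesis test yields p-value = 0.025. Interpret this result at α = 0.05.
Since p = 0.025 < α = 0.05, reject H₀.
There is sufficient evidence to reject the null hypothesis; the result is statistically significant at the 0.05 level.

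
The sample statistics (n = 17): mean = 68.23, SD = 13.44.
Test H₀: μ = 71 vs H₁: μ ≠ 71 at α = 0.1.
One-sample t-test:
H₀: μ = 71
H₁: μ ≠ 71
df = n - 1 = 16
t = (x̄ - μ₀) / (s/√n) = (68.23 - 71) / (13.44/√17) = -0.850
p-value = 0.4080

Since p-value > α = 0.1, we fail to reject H₀.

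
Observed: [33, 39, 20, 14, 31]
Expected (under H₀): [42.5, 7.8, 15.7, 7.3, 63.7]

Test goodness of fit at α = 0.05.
Chi-square goodness of fit test:
H₀: observed counts match expected distribution
H₁: observed counts differ from expected distribution
df = k - 1 = 4
χ² = Σ(O - E)²/E
   = (33 - 42.5)²/42.5 + (39 - 7.8)²/7.8 + (20 - 15.7)²/15.7 + (14 - 7.3)²/7.3 + (31 - 63.7)²/63.7
   = 2.124 + 124.800 + 1.178 + 6.149 + 16.786
   = 151.04
p-value < 0.0001

Since p-value < α = 0.05, we reject H₀.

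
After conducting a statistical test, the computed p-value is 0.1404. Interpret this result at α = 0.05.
Since p = 0.1404 > α = 0.05, fail to reject H₀.
There is insufficient evidence to reject the null hypothesis; the result is not statistically significant at the 0.05 level.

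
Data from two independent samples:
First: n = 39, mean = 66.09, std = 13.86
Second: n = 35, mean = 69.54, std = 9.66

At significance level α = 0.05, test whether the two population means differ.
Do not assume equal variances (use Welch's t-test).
Welch's two-sample t-test:
H₀: μ₁ = μ₂
H₁: μ₁ ≠ μ₂
s₁²/n₁ = 13.86²/39 = 4.9256,  s₂²/n₂ = 9.66²/35 = 2.6662
SE = √(s₁²/n₁ + s₂²/n₂) = √(4.9256 + 2.6662) = 2.7553
df (Welch-Satterthwaite) = (s₁²/n₁ + s₂²/n₂)² / [(s₁²/n₁)²/(n₁-1) + (s₂²/n₂)²/(n₂-1)] ≈ 68.00
t = (x̄₁ - x̄₂) / SE = (66.09 - 69.54) / 2.7553 = -3.45 / 2.7553 = -1.252
p-value = 0.2148

Since p-value > α = 0.05, we fail to reject H₀.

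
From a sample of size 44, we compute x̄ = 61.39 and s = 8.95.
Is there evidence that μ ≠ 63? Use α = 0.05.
One-sample t-test:
H₀: μ = 63
H₁: μ ≠ 63
df = n - 1 = 43
t = (x̄ - μ₀) / (s/√n) = (61.39 - 63) / (8.95/√44) = -1.193
p-value = 0.2393

Since p-value > α = 0.05, we fail to reject H₀.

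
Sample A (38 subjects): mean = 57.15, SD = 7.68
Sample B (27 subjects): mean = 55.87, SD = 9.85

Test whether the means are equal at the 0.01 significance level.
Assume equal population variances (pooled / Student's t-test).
Student's two-sample t-test (equal variances):
H₀: μ₁ = μ₂
H₁: μ₁ ≠ μ₂
df = n₁ + n₂ - 2 = 63
Pooled variance s_p² = [(n₁-1)s₁² + (n₂-1)s₂²] / (n₁ + n₂ - 2) = [(37)(7.68²) + (26)(9.85²)] / 63 = 74.6815
SE = √(s_p²(1/n₁ + 1/n₂)) = √(74.6815 × (1/38 + 1/27)) = 2.1752
t = (x̄₁ - x̄₂) / SE = (57.15 - 55.87) / 2.1752 = 1.28 / 2.1752 = 0.588
p-value = 0.5583

Since p-value > α = 0.01, we fail to reject H₀.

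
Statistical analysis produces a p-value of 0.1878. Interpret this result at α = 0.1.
Since p = 0.1878 > α = 0.1, fail to reject H₀.
There is insufficient evidence to reject the null hypothesis; the result is not statistically significant at the 0.1 level.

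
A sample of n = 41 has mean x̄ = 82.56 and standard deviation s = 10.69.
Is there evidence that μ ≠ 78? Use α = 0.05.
One-sample t-test:
H₀: μ = 78
H₁: μ ≠ 78
df = n - 1 = 40
t = (x̄ - μ₀) / (s/√n) = (82.56 - 78) / (10.69/√41) = 2.731
p-value = 0.0093

Since p-value < α = 0.05, we reject H₀.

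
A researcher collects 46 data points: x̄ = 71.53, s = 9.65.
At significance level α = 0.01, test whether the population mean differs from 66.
One-sample t-test:
H₀: μ = 66
H₁: μ ≠ 66
df = n - 1 = 45
t = (x̄ - μ₀) / (s/√n) = (71.53 - 66) / (9.65/√46) = 3.887
p-value = 0.0003

Since p-value < α = 0.01, we reject H₀.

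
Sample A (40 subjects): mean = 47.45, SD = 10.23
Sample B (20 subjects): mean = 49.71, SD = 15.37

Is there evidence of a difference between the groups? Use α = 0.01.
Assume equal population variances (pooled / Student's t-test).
Student's two-sample t-test (equal variances):
H₀: μ₁ = μ₂
H₁: μ₁ ≠ μ₂
df = n₁ + n₂ - 2 = 58
Pooled variance s_p² = [(n₁-1)s₁² + (n₂-1)s₂²] / (n₁ + n₂ - 2) = [(39)(10.23²) + (19)(15.37²)] / 58 = 147.7580
SE = √(s_p²(1/n₁ + 1/n₂)) = √(147.7580 × (1/40 + 1/20)) = 3.3289
t = (x̄₁ - x̄₂) / SE = (47.45 - 49.71) / 3.3289 = -2.26 / 3.3289 = -0.679
p-value = 0.4999

Since p-value > α = 0.01, we fail to reject H₀.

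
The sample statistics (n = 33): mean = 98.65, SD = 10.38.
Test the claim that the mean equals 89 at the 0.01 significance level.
One-sample t-test:
H₀: μ = 89
H₁: μ ≠ 89
df = n - 1 = 32
t = (x̄ - μ₀) / (s/√n) = (98.65 - 89) / (10.38/√33) = 5.341
p-value < 0.0001

Since p-value < α = 0.01, we reject H₀.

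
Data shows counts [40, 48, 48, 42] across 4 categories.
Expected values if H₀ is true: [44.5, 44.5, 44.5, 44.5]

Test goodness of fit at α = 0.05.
Chi-square goodness of fit test:
H₀: observed counts match expected distribution
H₁: observed counts differ from expected distribution
df = k - 1 = 3
χ² = Σ(O - E)²/E
   = (40 - 44.5)²/44.5 + (48 - 44.5)²/44.5 + (48 - 44.5)²/44.5 + (42 - 44.5)²/44.5
   = 0.455 + 0.275 + 0.275 + 0.140
   = 1.15
p-value = 0.7660

Since p-value > α = 0.05, we fail to reject H₀.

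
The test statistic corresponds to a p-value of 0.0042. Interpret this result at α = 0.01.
Since p = 0.0042 < α = 0.01, reject H₀.
There is sufficient evidence to reject the null hypothesis; the result is statistically significant at the 0.01 level.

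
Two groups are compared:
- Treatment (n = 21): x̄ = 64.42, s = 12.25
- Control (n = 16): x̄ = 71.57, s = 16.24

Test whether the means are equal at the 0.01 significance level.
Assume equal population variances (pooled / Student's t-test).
Student's two-sample t-test (equal variances):
H₀: μ₁ = μ₂
H₁: μ₁ ≠ μ₂
df = n₁ + n₂ - 2 = 35
Pooled variance s_p² = [(n₁-1)s₁² + (n₂-1)s₂²] / (n₁ + n₂ - 2) = [(20)(12.25²) + (15)(16.24²)] / 35 = 198.7804
SE = √(s_p²(1/n₁ + 1/n₂)) = √(198.7804 × (1/21 + 1/16)) = 4.6786
t = (x̄₁ - x̄₂) / SE = (64.42 - 71.57) / 4.6786 = -7.15 / 4.6786 = -1.528
p-value = 0.1354

Since p-value > α = 0.01, we fail to reject H₀.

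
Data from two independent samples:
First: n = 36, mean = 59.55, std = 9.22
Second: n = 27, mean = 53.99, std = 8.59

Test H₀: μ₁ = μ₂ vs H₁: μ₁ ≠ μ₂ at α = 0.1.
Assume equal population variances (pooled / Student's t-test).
Student's two-sample t-test (equal variances):
H₀: μ₁ = μ₂
H₁: μ₁ ≠ μ₂
df = n₁ + n₂ - 2 = 61
Pooled variance s_p² = [(n₁-1)s₁² + (n₂-1)s₂²] / (n₁ + n₂ - 2) = [(35)(9.22²) + (26)(8.59²)] / 61 = 80.2260
SE = √(s_p²(1/n₁ + 1/n₂)) = √(80.2260 × (1/36 + 1/27)) = 2.2803
t = (x̄₁ - x̄₂) / SE = (59.55 - 53.99) / 2.2803 = 5.56 / 2.2803 = 2.438
p-value = 0.0177

Since p-value < α = 0.1, we reject H₀.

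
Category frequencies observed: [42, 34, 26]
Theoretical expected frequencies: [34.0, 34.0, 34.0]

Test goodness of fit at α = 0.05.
Chi-square goodness of fit test:
H₀: observed counts match expected distribution
H₁: observed counts differ from expected distribution
df = k - 1 = 2
χ² = Σ(O - E)²/E
   = (42 - 34.0)²/34.0 + (34 - 34.0)²/34.0 + (26 - 34.0)²/34.0
   = 1.882 + 0.000 + 1.882
   = 3.76
p-value = 0.1522

Since p-value > α = 0.05, we fail to reject H₀.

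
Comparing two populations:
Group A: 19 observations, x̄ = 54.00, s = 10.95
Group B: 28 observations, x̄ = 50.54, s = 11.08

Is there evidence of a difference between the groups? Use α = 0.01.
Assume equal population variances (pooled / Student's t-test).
Student's two-sample t-test (equal variances):
H₀: μ₁ = μ₂
H₁: μ₁ ≠ μ₂
df = n₁ + n₂ - 2 = 45
Pooled variance s_p² = [(n₁-1)s₁² + (n₂-1)s₂²] / (n₁ + n₂ - 2) = [(18)(10.95²) + (27)(11.08²)] / 45 = 121.6208
SE = √(s_p²(1/n₁ + 1/n₂)) = √(121.6208 × (1/19 + 1/28)) = 3.2779
t = (x̄₁ - x̄₂) / SE = (54.00 - 50.54) / 3.2779 = 3.46 / 3.2779 = 1.056
p-value = 0.2968

Since p-value > α = 0.01, we fail to reject H₀.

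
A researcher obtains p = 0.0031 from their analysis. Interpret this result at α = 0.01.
Since p = 0.0031 < α = 0.01, reject H₀.
There is sufficient evidence to reject the null hypothesis; the result is statistically significant at the 0.01 level.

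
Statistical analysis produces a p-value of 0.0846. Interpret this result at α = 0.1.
Since p = 0.0846 < α = 0.1, reject H₀.
There is sufficient evidence to reject the null hypothesis; the result is statistically significant at the 0.1 level.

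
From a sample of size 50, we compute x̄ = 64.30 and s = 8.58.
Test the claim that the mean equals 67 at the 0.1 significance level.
One-sample t-test:
H₀: μ = 67
H₁: μ ≠ 67
df = n - 1 = 49
t = (x̄ - μ₀) / (s/√n) = (64.30 - 67) / (8.58/√50) = -2.225
p-value = 0.0307

Since p-value < α = 0.1, we reject H₀.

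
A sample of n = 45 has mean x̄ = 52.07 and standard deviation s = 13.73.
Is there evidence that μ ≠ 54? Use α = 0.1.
One-sample t-test:
H₀: μ = 54
H₁: μ ≠ 54
df = n - 1 = 44
t = (x̄ - μ₀) / (s/√n) = (52.07 - 54) / (13.73/√45) = -0.943
p-value = 0.3509

Since p-value > α = 0.1, we fail to reject H₀.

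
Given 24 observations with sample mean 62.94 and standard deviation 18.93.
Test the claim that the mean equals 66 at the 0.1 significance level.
One-sample t-test:
H₀: μ = 66
H₁: μ ≠ 66
df = n - 1 = 23
t = (x̄ - μ₀) / (s/√n) = (62.94 - 66) / (18.93/√24) = -0.792
p-value = 0.4365

Since p-value > α = 0.1, we fail to reject H₀.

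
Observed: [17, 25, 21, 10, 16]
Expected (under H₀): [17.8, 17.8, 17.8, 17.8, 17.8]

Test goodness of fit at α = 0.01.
Chi-square goodness of fit test:
H₀: observed counts match expected distribution
H₁: observed counts differ from expected distribution
df = k - 1 = 4
χ² = Σ(O - E)²/E
   = (17 - 17.8)²/17.8 + (25 - 17.8)²/17.8 + (21 - 17.8)²/17.8 + (10 - 17.8)²/17.8 + (16 - 17.8)²/17.8
   = 0.036 + 2.912 + 0.575 + 3.418 + 0.182
   = 7.12
p-value = 0.1295

Since p-value > α = 0.01, we fail to reject H₀.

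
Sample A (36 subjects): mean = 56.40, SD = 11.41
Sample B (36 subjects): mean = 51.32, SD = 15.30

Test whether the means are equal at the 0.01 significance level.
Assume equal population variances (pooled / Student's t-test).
Student's two-sample t-test (equal variances):
H₀: μ₁ = μ₂
H₁: μ₁ ≠ μ₂
df = n₁ + n₂ - 2 = 70
Pooled variance s_p² = [(n₁-1)s₁² + (n₂-1)s₂²] / (n₁ + n₂ - 2) = [(35)(11.41²) + (35)(15.30²)] / 70 = 182.1391
SE = √(s_p²(1/n₁ + 1/n₂)) = √(182.1391 × (1/36 + 1/36)) = 3.1810
t = (x̄₁ - x̄₂) / SE = (56.40 - 51.32) / 3.1810 = 5.08 / 3.1810 = 1.597
p-value = 0.1148

Since p-value > α = 0.01, we fail to reject H₀.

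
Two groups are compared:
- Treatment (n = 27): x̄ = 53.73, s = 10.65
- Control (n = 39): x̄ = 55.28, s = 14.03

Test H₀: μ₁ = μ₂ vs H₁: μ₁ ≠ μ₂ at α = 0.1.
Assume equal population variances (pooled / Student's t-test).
Student's two-sample t-test (equal variances):
H₀: μ₁ = μ₂
H₁: μ₁ ≠ μ₂
df = n₁ + n₂ - 2 = 64
Pooled variance s_p² = [(n₁-1)s₁² + (n₂-1)s₂²] / (n₁ + n₂ - 2) = [(26)(10.65²) + (38)(14.03²)] / 64 = 162.9522
SE = √(s_p²(1/n₁ + 1/n₂)) = √(162.9522 × (1/27 + 1/39)) = 3.1959
t = (x̄₁ - x̄₂) / SE = (53.73 - 55.28) / 3.1959 = -1.55 / 3.1959 = -0.485
p-value = 0.6293

Since p-value > α = 0.1, we fail to reject H₀.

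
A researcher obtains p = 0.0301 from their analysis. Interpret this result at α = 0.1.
Since p = 0.0301 < α = 0.1, reject H₀.
There is sufficient evidence to reject the null hypothesis; the result is statistically significant at the 0.1 level.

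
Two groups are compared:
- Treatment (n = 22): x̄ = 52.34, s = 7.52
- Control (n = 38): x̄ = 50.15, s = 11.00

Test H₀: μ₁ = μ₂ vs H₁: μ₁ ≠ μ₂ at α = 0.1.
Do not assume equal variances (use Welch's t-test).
Welch's two-sample t-test:
H₀: μ₁ = μ₂
H₁: μ₁ ≠ μ₂
s₁²/n₁ = 7.52²/22 = 2.5705,  s₂²/n₂ = 11.00²/38 = 3.1842
SE = √(s₁²/n₁ + s₂²/n₂) = √(2.5705 + 3.1842) = 2.3989
df (Welch-Satterthwaite) = (s₁²/n₁ + s₂²/n₂)² / [(s₁²/n₁)²/(n₁-1) + (s₂²/n₂)²/(n₂-1)] ≈ 56.26
t = (x̄₁ - x̄₂) / SE = (52.34 - 50.15) / 2.3989 = 2.19 / 2.3989 = 0.913
p-value = 0.3652

Since p-value > α = 0.1, we fail to reject H₀.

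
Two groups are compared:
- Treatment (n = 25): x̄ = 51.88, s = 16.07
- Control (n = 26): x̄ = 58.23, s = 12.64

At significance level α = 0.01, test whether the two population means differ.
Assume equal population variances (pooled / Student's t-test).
Student's two-sample t-test (equal variances):
H₀: μ₁ = μ₂
H₁: μ₁ ≠ μ₂
df = n₁ + n₂ - 2 = 49
Pooled variance s_p² = [(n₁-1)s₁² + (n₂-1)s₂²] / (n₁ + n₂ - 2) = [(24)(16.07²) + (25)(12.64²)] / 49 = 208.0024
SE = √(s_p²(1/n₁ + 1/n₂)) = √(208.0024 × (1/25 + 1/26)) = 4.0398
t = (x̄₁ - x̄₂) / SE = (51.88 - 58.23) / 4.0398 = -6.35 / 4.0398 = -1.572
p-value = 0.1224

Since p-value > α = 0.01, we fail to reject H₀.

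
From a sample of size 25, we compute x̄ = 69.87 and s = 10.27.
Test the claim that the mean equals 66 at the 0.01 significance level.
One-sample t-test:
H₀: μ = 66
H₁: μ ≠ 66
df = n - 1 = 24
t = (x̄ - μ₀) / (s/√n) = (69.87 - 66) / (10.27/√25) = 1.884
p-value = 0.0717

Since p-value > α = 0.01, we fail to reject H₀.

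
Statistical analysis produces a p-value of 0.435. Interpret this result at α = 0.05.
Since p = 0.435 > α = 0.05, fail to reject H₀.
There is insufficient evidence to reject the null hypothesis; the result is not statistically significant at the 0.05 level.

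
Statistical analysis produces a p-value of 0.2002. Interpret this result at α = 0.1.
Since p = 0.2002 > α = 0.1, fail to reject H₀.
There is insufficient evidence to reject the null hypothesis; the result is not statistically significant at the 0.1 level.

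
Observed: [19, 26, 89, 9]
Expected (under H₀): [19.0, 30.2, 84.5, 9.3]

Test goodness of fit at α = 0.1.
Chi-square goodness of fit test:
H₀: observed counts match expected distribution
H₁: observed counts differ from expected distribution
df = k - 1 = 3
χ² = Σ(O - E)²/E
   = (19 - 19.0)²/19.0 + (26 - 30.2)²/30.2 + (89 - 84.5)²/84.5 + (9 - 9.3)²/9.3
   = 0.000 + 0.584 + 0.240 + 0.010
   = 0.83
p-value = 0.8415

Since p-value > α = 0.1, we fail to reject H₀.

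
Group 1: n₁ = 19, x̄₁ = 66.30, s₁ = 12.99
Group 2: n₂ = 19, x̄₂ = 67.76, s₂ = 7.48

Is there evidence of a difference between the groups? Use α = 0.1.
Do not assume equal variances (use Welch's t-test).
Welch's two-sample t-test:
H₀: μ₁ = μ₂
H₁: μ₁ ≠ μ₂
s₁²/n₁ = 12.99²/19 = 8.8811,  s₂²/n₂ = 7.48²/19 = 2.9448
SE = √(s₁²/n₁ + s₂²/n₂) = √(8.8811 + 2.9448) = 3.4389
df (Welch-Satterthwaite) = (s₁²/n₁ + s₂²/n₂)² / [(s₁²/n₁)²/(n₁-1) + (s₂²/n₂)²/(n₂-1)] ≈ 28.75
t = (x̄₁ - x̄₂) / SE = (66.30 - 67.76) / 3.4389 = -1.46 / 3.4389 = -0.425
p-value = 0.6743

Since p-value > α = 0.1, we fail to reject H₀.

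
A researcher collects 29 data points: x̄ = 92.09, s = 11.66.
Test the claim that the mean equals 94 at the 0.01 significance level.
One-sample t-test:
H₀: μ = 94
H₁: μ ≠ 94
df = n - 1 = 28
t = (x̄ - μ₀) / (s/√n) = (92.09 - 94) / (11.66/√29) = -0.882
p-value = 0.3852

Since p-value > α = 0.01, we fail to reject H₀.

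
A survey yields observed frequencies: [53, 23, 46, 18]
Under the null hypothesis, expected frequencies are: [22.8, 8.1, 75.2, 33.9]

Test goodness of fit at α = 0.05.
Chi-square goodness of fit test:
H₀: observed counts match expected distribution
H₁: observed counts differ from expected distribution
df = k - 1 = 3
χ² = Σ(O - E)²/E
   = (53 - 22.8)²/22.8 + (23 - 8.1)²/8.1 + (46 - 75.2)²/75.2 + (18 - 33.9)²/33.9
   = 40.002 + 27.409 + 11.338 + 7.458
   = 86.21
p-value < 0.0001

Since p-value < α = 0.05, we reject H₀.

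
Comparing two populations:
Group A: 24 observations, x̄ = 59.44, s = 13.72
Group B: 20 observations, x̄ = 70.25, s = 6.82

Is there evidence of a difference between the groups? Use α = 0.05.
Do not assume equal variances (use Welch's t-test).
Welch's two-sample t-test:
H₀: μ₁ = μ₂
H₁: μ₁ ≠ μ₂
s₁²/n₁ = 13.72²/24 = 7.8433,  s₂²/n₂ = 6.82²/20 = 2.3256
SE = √(s₁²/n₁ + s₂²/n₂) = √(7.8433 + 2.3256) = 3.1889
df (Welch-Satterthwaite) = (s₁²/n₁ + s₂²/n₂)² / [(s₁²/n₁)²/(n₁-1) + (s₂²/n₂)²/(n₂-1)] ≈ 34.94
t = (x̄₁ - x̄₂) / SE = (59.44 - 70.25) / 3.1889 = -10.81 / 3.1889 = -3.390
p-value = 0.0017

Since p-value < α = 0.05, we reject H₀.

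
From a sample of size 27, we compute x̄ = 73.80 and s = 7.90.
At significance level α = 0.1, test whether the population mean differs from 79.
One-sample t-test:
H₀: μ = 79
H₁: μ ≠ 79
df = n - 1 = 26
t = (x̄ - μ₀) / (s/√n) = (73.80 - 79) / (7.90/√27) = -3.420
p-value = 0.0021

Since p-value < α = 0.1, we reject H₀.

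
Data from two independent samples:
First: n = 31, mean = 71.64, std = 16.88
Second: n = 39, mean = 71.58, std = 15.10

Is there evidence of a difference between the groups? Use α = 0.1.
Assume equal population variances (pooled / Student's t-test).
Student's two-sample t-test (equal variances):
H₀: μ₁ = μ₂
H₁: μ₁ ≠ μ₂
df = n₁ + n₂ - 2 = 68
Pooled variance s_p² = [(n₁-1)s₁² + (n₂-1)s₂²] / (n₁ + n₂ - 2) = [(30)(16.88²) + (38)(15.10²)] / 68 = 253.1237
SE = √(s_p²(1/n₁ + 1/n₂)) = √(253.1237 × (1/31 + 1/39)) = 3.8283
t = (x̄₁ - x̄₂) / SE = (71.64 - 71.58) / 3.8283 = 0.06 / 3.8283 = 0.016
p-value = 0.9875

Since p-value > α = 0.1, we fail to reject H₀.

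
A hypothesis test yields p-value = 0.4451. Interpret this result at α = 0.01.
Since p = 0.4451 > α = 0.01, fail to reject H₀.
There is insufficient evidence to reject the null hypothesis; the result is not statistically significant at the 0.01 level.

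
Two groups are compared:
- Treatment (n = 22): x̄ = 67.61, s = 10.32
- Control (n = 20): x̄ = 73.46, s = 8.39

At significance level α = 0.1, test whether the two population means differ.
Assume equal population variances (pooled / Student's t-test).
Student's two-sample t-test (equal variances):
H₀: μ₁ = μ₂
H₁: μ₁ ≠ μ₂
df = n₁ + n₂ - 2 = 40
Pooled variance s_p² = [(n₁-1)s₁² + (n₂-1)s₂²] / (n₁ + n₂ - 2) = [(21)(10.32²) + (19)(8.39²)] / 40 = 89.3500
SE = √(s_p²(1/n₁ + 1/n₂)) = √(89.3500 × (1/22 + 1/20)) = 2.9204
t = (x̄₁ - x̄₂) / SE = (67.61 - 73.46) / 2.9204 = -5.85 / 2.9204 = -2.003
p-value = 0.0520

Since p-value < α = 0.1, we reject H₀.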